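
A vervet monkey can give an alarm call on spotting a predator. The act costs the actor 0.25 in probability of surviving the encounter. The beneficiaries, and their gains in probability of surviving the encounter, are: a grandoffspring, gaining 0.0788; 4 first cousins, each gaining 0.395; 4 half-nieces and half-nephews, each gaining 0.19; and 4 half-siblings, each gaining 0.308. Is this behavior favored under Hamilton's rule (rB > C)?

Hamilton's rule: the trait is favored when the sum of r·B over every recipient exceeds the actor's cost C.
r to a grandoffspring = 0.25 (two parent–offspring links: r = (1/2)^2 = 1/4).
r to a first cousin = 0.125 (first cousins share one grandparent pair — two paths of length 4: r = 2·(1/2)^4 = 1/8).
r to a half-niece or half-nephew = 0.125 (half-aunt/uncle↔niece/nephew: one path of length 3: r = (1/2)^3 = 1/8).
r to a half-sibling = 0.25 (half-sibs share one parent — one path of length 2: r = (1/2)^2 = 1/4).
Summing one r·B term per recipient: 1·0.25·0.0788 + 4·0.125·0.395 + 4·0.125·0.19 + 4·0.25·0.308 = 0.6202.
0.6202 > 0.25: the indirect benefit exceeds the cost.

Yes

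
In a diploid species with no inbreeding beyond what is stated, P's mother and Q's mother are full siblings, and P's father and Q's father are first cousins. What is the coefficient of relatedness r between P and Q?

0.15625

With two independent routes of shared ancestry, r is the sum of the two contributions.
P and Q are related in two ways: first cousins through their mothers (r = 1/8) and second cousins through their fathers (r = 1/32).
r = 1/8 + 1/32 = 0.15625.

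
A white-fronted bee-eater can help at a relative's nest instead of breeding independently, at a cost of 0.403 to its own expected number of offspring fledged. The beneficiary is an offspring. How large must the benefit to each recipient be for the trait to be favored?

0.806

r to an offspring = 1/2 (one parent–offspring link: r = (1/2)^1 = 1/2).
Hamilton's rule with n recipients of equal r: n·r·B > C, so B > C/(n·r) = 0.403/(1·0.5) = 0.806.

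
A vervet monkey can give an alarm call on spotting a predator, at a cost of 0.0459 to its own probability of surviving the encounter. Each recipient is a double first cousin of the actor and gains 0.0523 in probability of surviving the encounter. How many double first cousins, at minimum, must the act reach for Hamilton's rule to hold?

4

r to a double first cousin = 1/4 (double first cousins share both grandparent pairs — four paths of length 4: r = 4·(1/2)^4 = 1/4).
Hamilton's rule: n·r·B > C  ⇒  n > C/(r·B) = 0.0459/(0.25·0.0523) = 3.511.
The smallest integer exceeding 3.511 is 4.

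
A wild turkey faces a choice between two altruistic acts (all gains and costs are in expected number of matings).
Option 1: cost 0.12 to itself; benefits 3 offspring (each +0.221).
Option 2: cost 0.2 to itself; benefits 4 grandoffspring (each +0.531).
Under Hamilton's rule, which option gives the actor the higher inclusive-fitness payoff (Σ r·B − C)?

Option 2

Option 1: r to an offspring = 0.5.
Option 1: Σ r·B − C = (3·0.5·0.221) − 0.12 = 0.2115.
Option 2: r to a grandoffspring = 0.25.
Option 2: Σ r·B − C = (4·0.25·0.531) − 0.2 = 0.331.
Option 2 has the higher net inclusive-fitness payoff.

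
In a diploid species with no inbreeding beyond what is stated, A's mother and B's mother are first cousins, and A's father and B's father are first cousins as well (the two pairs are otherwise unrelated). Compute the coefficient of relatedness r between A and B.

Relatedness sums over independent paths through distinct common ancestors.
A and B are related in two ways: second cousins through their mothers (r = 1/32) and second cousins through their fathers (r = 1/32).
r = 1/32 + 1/32 = 1/16 = 0.0625.

0.0625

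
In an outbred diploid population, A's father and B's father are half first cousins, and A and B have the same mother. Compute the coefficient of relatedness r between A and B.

0.265625

Relatedness sums over independent paths through distinct common ancestors.
A and B are related in two ways: half second cousins through their fathers (r = 1/64) and half-sibs through their shared mother (r = 1/4).
r = 1/64 + 1/4 = 17/64 = 0.265625.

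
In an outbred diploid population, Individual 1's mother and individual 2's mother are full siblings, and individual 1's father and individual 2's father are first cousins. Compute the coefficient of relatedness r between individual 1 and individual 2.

Relatedness sums over independent paths through distinct common ancestors.
Individual 1 and individual 2 are related in two ways: first cousins through their mothers (r = 1/8) and second cousins through their fathers (r = 1/32).
r = 1/8 + 1/32 = 5/32 = 0.15625.

0.15625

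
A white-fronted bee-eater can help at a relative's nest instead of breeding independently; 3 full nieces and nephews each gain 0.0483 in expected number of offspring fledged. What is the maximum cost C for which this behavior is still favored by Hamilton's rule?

r to a full niece or nephew = 0.25 (full aunt/uncle↔niece/nephew: two paths of length 3 through the shared grandparent pair: r = 2·(1/2)^3 = 1/4).
Hamilton's rule: n·r·B > C, so the trait is favored while C < n·r·B = 3·0.25·0.0483 = 0.036225.

0.036225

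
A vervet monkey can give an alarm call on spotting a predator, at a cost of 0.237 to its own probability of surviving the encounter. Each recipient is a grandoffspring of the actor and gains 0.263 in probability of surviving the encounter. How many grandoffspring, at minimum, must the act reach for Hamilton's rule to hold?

4

r to a grandoffspring = 1/4 (two parent–offspring links: r = (1/2)^2 = 1/4).
Hamilton's rule: n·r·B > C  ⇒  n > C/(r·B) = 0.237/(0.25·0.263) = 3.605.
The smallest integer exceeding 3.605 is 4.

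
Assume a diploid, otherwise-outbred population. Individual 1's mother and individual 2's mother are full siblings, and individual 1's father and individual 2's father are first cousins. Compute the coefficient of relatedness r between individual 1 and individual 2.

0.15625

Relatedness sums over independent paths through distinct common ancestors.
Individual 1 and individual 2 are related in two ways: first cousins through their mothers (r = 1/8) and second cousins through their fathers (r = 1/32).
r = 1/8 + 1/32 = 0.15625.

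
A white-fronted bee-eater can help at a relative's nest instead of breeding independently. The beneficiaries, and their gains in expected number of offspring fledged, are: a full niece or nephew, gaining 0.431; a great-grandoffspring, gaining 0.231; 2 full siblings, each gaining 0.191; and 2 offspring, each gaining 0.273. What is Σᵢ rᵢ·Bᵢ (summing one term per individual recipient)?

r to a full niece or nephew = 1/4 (full aunt/uncle↔niece/nephew: two paths of length 3 through the shared grandparent pair: r = 2·(1/2)^3 = 1/4).
r to a great-grandoffspring = 0.125 (three parent–offspring links: r = (1/2)^3 = 1/8).
r to a full sibling = 0.5 (full sibs share both parents — two paths of length 2: r = 2·(1/2)^2 = 1/2).
r to an offspring = 1/2 (one parent–offspring link: r = (1/2)^1 = 1/2).
Summing one r·B term per recipient: 1·0.25·0.431 + 1·0.125·0.231 + 2·0.5·0.191 + 2·0.5·0.273 = 0.600625.

0.600625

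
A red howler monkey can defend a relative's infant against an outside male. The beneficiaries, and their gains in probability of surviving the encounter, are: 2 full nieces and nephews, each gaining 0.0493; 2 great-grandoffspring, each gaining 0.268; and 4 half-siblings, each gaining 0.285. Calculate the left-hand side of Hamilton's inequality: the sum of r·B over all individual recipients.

0.37665

r to a full niece or nephew = 0.25 (full aunt/uncle↔niece/nephew: two paths of length 3 through the shared grandparent pair: r = 2·(1/2)^3 = 1/4).
r to a great-grandoffspring = 0.125 (three parent–offspring links: r = (1/2)^3 = 1/8).
r to a half-sibling = 0.25 (half-sibs share one parent — one path of length 2: r = (1/2)^2 = 1/4).
Summing one r·B term per recipient: 2·0.25·0.0493 + 2·0.125·0.268 + 4·0.25·0.285 = 0.37665.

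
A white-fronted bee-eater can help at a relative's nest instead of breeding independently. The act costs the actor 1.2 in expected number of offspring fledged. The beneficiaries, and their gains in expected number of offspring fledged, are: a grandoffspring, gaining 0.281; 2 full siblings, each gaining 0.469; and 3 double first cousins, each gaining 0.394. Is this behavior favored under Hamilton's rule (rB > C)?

Hamilton's rule: the trait is favored when the sum of r·B over every recipient exceeds the actor's cost C.
r to a grandoffspring = 1/4 (two parent–offspring links: r = (1/2)^2 = 1/4).
r to a full sibling = 0.5 (full sibs share both parents — two paths of length 2: r = 2·(1/2)^2 = 1/2).
r to a double first cousin = 1/4 (double first cousins share both grandparent pairs — four paths of length 4: r = 4·(1/2)^4 = 1/4).
Summing one r·B term per recipient: 1·0.25·0.281 + 2·0.5·0.469 + 3·0.25·0.394 = 0.83475.
0.83475 < 1.2: the indirect benefit is less than the cost.

No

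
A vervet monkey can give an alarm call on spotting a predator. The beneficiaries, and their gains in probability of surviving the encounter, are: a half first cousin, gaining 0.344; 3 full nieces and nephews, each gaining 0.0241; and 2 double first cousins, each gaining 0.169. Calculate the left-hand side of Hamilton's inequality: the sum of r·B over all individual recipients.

0.124075

r to a half first cousin = 1/16 (half first cousins share one grandparent — one path of length 4: r = (1/2)^4 = 1/16).
r to a full niece or nephew = 1/4 (full aunt/uncle↔niece/nephew: two paths of length 3 through the shared grandparent pair: r = 2·(1/2)^3 = 1/4).
r to a double first cousin = 0.25 (double first cousins share both grandparent pairs — four paths of length 4: r = 4·(1/2)^4 = 1/4).
Summing one r·B term per recipient: 1·0.0625·0.344 + 3·0.25·0.0241 + 2·0.25·0.169 = 0.124075.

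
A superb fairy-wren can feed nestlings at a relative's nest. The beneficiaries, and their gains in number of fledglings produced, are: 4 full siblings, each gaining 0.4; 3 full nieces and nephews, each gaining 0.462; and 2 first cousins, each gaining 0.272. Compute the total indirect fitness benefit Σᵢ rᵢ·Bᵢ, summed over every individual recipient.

r to a full sibling = 0.5 (full sibs share both parents — two paths of length 2: r = 2·(1/2)^2 = 1/2).
r to a full niece or nephew = 0.25 (full aunt/uncle↔niece/nephew: two paths of length 3 through the shared grandparent pair: r = 2·(1/2)^3 = 1/4).
r to a first cousin = 0.125 (first cousins share one grandparent pair — two paths of length 4: r = 2·(1/2)^4 = 1/8).
Summing one r·B term per recipient: 4·0.5·0.4 + 3·0.25·0.462 + 2·0.125·0.272 = 1.2145.

1.2145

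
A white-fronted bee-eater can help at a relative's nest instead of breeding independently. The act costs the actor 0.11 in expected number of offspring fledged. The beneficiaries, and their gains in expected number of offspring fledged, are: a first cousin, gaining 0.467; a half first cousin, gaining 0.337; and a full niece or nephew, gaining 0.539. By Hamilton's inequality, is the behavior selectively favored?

Yes

Hamilton's rule: the trait is favored when the sum of r·B over every recipient exceeds the actor's cost C.
r to a first cousin = 0.125 (first cousins share one grandparent pair — two paths of length 4: r = 2·(1/2)^4 = 1/8).
r to a half first cousin = 0.0625 (half first cousins share one grandparent — one path of length 4: r = (1/2)^4 = 1/16).
r to a full niece or nephew = 0.25 (full aunt/uncle↔niece/nephew: two paths of length 3 through the shared grandparent pair: r = 2·(1/2)^3 = 1/4).
Summing one r·B term per recipient: 1·0.125·0.467 + 1·0.0625·0.337 + 1·0.25·0.539 = 0.2141875.
0.2141875 > 0.11: the indirect benefit exceeds the cost.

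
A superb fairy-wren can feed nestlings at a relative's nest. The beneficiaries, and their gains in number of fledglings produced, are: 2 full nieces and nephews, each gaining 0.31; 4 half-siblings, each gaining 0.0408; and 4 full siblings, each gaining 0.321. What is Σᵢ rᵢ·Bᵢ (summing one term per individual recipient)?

0.8378

r to a full niece or nephew = 1/4 (full aunt/uncle↔niece/nephew: two paths of length 3 through the shared grandparent pair: r = 2·(1/2)^3 = 1/4).
r to a half-sibling = 0.25 (half-sibs share one parent — one path of length 2: r = (1/2)^2 = 1/4).
r to a full sibling = 0.5 (full sibs share both parents — two paths of length 2: r = 2·(1/2)^2 = 1/2).
Summing one r·B term per recipient: 2·0.25·0.31 + 4·0.25·0.0408 + 4·0.5·0.321 = 0.8378.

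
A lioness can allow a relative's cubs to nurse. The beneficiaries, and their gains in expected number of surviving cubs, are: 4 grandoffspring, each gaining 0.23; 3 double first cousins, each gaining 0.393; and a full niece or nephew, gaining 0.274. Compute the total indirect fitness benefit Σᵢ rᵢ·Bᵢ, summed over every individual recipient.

0.59325

r to a grandoffspring = 0.25 (two parent–offspring links: r = (1/2)^2 = 1/4).
r to a double first cousin = 0.25 (double first cousins share both grandparent pairs — four paths of length 4: r = 4·(1/2)^4 = 1/4).
r to a full niece or nephew = 0.25 (full aunt/uncle↔niece/nephew: two paths of length 3 through the shared grandparent pair: r = 2·(1/2)^3 = 1/4).
Summing one r·B term per recipient: 4·0.25·0.23 + 3·0.25·0.393 + 1·0.25·0.274 = 0.59325.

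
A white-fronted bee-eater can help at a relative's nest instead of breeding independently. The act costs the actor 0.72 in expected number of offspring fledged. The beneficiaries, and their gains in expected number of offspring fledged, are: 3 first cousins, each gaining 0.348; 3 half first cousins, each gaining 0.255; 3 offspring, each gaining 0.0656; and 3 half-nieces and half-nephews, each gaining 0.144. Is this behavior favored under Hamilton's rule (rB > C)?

No

Hamilton's rule: the trait is favored when the sum of r·B over every recipient exceeds the actor's cost C.
r to a first cousin = 0.125 (first cousins share one grandparent pair — two paths of length 4: r = 2·(1/2)^4 = 1/8).
r to a half first cousin = 1/16 (half first cousins share one grandparent — one path of length 4: r = (1/2)^4 = 1/16).
r to an offspring = 1/2 (one parent–offspring link: r = (1/2)^1 = 1/2).
r to a half-niece or half-nephew = 1/8 (half-aunt/uncle↔niece/nephew: one path of length 3: r = (1/2)^3 = 1/8).
Summing one r·B term per recipient: 3·0.125·0.348 + 3·0.0625·0.255 + 3·0.5·0.0656 + 3·0.125·0.144 = 0.3307125.
0.3307125 < 0.72: the indirect benefit is less than the cost.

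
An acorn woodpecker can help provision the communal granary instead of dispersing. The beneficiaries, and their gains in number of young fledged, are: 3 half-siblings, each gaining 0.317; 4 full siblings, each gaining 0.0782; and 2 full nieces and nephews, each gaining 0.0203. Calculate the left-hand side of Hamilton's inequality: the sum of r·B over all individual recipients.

0.4043

r to a half-sibling = 0.25 (half-sibs share one parent — one path of length 2: r = (1/2)^2 = 1/4).
r to a full sibling = 0.5 (full sibs share both parents — two paths of length 2: r = 2·(1/2)^2 = 1/2).
r to a full niece or nephew = 0.25 (full aunt/uncle↔niece/nephew: two paths of length 3 through the shared grandparent pair: r = 2·(1/2)^3 = 1/4).
Summing one r·B term per recipient: 3·0.25·0.317 + 4·0.5·0.0782 + 2·0.25·0.0203 = 0.4043.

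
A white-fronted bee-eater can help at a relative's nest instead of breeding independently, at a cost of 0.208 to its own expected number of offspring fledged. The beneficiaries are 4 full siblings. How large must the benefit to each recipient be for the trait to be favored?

0.104

r to a full sibling = 0.5 (full sibs share both parents — two paths of length 2: r = 2·(1/2)^2 = 1/2).
Hamilton's rule with n recipients of equal r: n·r·B > C, so B > C/(n·r) = 0.208/(4·0.5) = 0.104.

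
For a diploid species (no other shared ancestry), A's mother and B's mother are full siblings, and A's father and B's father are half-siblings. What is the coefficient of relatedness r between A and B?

0.1875

Independent pedigree routes through distinct common ancestors add.
A and B are related in two ways: first cousins through their mothers (r = 1/8) and half first cousins through their fathers (r = 1/16).
r = 1/8 + 1/16 = 3/16 = 0.1875.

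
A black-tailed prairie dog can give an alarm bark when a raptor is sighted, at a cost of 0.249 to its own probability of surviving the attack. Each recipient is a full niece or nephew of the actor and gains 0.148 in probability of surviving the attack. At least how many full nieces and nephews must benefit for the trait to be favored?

r to a full niece or nephew = 0.25 (full aunt/uncle↔niece/nephew: two paths of length 3 through the shared grandparent pair: r = 2·(1/2)^3 = 1/4).
Hamilton's rule: n·r·B > C  ⇒  n > C/(r·B) = 0.249/(0.25·0.148) = 6.73.
The smallest integer exceeding 6.73 is 7.

7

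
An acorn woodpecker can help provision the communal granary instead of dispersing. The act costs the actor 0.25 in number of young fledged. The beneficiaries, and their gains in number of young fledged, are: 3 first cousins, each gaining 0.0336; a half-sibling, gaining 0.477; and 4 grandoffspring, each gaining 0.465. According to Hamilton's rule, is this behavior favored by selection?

Hamilton's rule: the trait is favored when the sum of r·B over every recipient exceeds the actor's cost C.
r to a first cousin = 0.125 (first cousins share one grandparent pair — two paths of length 4: r = 2·(1/2)^4 = 1/8).
r to a half-sibling = 1/4 (half-sibs share one parent — one path of length 2: r = (1/2)^2 = 1/4).
r to a grandoffspring = 1/4 (two parent–offspring links: r = (1/2)^2 = 1/4).
Summing one r·B term per recipient: 3·0.125·0.0336 + 1·0.25·0.477 + 4·0.25·0.465 = 0.59685.
0.59685 > 0.25: the indirect benefit exceeds the cost.

Yes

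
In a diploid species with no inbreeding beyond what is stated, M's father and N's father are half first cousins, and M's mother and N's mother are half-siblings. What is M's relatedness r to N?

With two independent routes of shared ancestry, r is the sum of the two contributions.
M and N are related in two ways: half second cousins through their fathers (r = 1/64) and half first cousins through their mothers (r = 1/16).
r = 1/64 + 1/16 = 0.078125.

0.078125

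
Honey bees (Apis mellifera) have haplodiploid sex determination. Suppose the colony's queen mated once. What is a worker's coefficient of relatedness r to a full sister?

Haplodiploid full sisters inherit their father's entire haploid genome identically (contributing 1/2) and on average half of their mother's contribution (1/2 · 1/2 = 1/4); r = 1/2 + 1/4 = 3/4.

0.75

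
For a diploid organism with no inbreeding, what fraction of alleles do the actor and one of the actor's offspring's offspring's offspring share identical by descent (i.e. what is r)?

Each parent–offspring link contributes a factor of 1/2, and independent paths through distinct common ancestors add.
Three parent–offspring links: r = (1/2)^3 = 1/8.

0.125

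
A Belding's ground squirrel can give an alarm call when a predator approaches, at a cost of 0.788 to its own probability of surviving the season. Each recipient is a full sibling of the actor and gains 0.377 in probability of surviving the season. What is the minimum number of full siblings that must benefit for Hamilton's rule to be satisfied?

r to a full sibling = 0.5 (full sibs share both parents — two paths of length 2: r = 2·(1/2)^2 = 1/2).
Hamilton's rule: n·r·B > C  ⇒  n > C/(r·B) = 0.788/(0.5·0.377) = 4.18.
The smallest integer exceeding 4.18 is 5.

5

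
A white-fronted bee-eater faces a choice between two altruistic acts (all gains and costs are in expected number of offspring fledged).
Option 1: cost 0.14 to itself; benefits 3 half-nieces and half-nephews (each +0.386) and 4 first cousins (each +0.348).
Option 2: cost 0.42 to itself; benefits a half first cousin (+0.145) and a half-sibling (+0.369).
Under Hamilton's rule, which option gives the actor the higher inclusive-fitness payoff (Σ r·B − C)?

Option 1

Option 1: r to a half-niece or half-nephew = 0.125.
Option 1: r to a first cousin = 0.125.
Option 1: Σ r·B − C = (3·0.125·0.386 + 4·0.125·0.348) − 0.14 = 0.17875.
Option 2: r to a half first cousin = 0.0625.
Option 2: r to a half-sibling = 0.25.
Option 2: Σ r·B − C = (1·0.0625·0.145 + 1·0.25·0.369) − 0.42 = -0.3186875.
Option 1 has the higher net inclusive-fitness payoff.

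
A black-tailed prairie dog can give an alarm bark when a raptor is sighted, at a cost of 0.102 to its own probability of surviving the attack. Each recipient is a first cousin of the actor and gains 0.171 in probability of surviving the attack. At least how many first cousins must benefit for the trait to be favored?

5

r to a first cousin = 1/8 (first cousins share one grandparent pair — two paths of length 4: r = 2·(1/2)^4 = 1/8).
Hamilton's rule: n·r·B > C  ⇒  n > C/(r·B) = 0.102/(0.125·0.171) = 4.772.
The smallest integer exceeding 4.772 is 5.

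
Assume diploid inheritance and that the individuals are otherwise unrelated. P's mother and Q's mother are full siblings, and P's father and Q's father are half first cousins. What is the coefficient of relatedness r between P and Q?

0.140625

With two independent routes of shared ancestry, r is the sum of the two contributions.
P and Q are related in two ways: first cousins through their mothers (r = 1/8) and half second cousins through their fathers (r = 1/64).
r = 1/8 + 1/64 = 9/64 = 0.140625.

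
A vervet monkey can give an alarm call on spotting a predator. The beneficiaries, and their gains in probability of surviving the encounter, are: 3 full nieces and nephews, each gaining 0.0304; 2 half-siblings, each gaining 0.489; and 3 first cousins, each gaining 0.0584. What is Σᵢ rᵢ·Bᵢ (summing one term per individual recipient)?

0.2892

r to a full niece or nephew = 1/4 (full aunt/uncle↔niece/nephew: two paths of length 3 through the shared grandparent pair: r = 2·(1/2)^3 = 1/4).
r to a half-sibling = 1/4 (half-sibs share one parent — one path of length 2: r = (1/2)^2 = 1/4).
r to a first cousin = 0.125 (first cousins share one grandparent pair — two paths of length 4: r = 2·(1/2)^4 = 1/8).
Summing one r·B term per recipient: 3·0.25·0.0304 + 2·0.25·0.489 + 3·0.125·0.0584 = 0.2892.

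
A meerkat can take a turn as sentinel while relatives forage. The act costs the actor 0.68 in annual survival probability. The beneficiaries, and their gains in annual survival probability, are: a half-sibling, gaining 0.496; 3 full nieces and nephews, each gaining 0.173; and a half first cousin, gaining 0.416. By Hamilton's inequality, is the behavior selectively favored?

Hamilton's rule: the trait is favored when the sum of r·B over every recipient exceeds the actor's cost C.
r to a half-sibling = 1/4 (half-sibs share one parent — one path of length 2: r = (1/2)^2 = 1/4).
r to a full niece or nephew = 1/4 (full aunt/uncle↔niece/nephew: two paths of length 3 through the shared grandparent pair: r = 2·(1/2)^3 = 1/4).
r to a half first cousin = 0.0625 (half first cousins share one grandparent — one path of length 4: r = (1/2)^4 = 1/16).
Summing one r·B term per recipient: 1·0.25·0.496 + 3·0.25·0.173 + 1·0.0625·0.416 = 0.27975.
0.27975 < 0.68: the indirect benefit is less than the cost.

No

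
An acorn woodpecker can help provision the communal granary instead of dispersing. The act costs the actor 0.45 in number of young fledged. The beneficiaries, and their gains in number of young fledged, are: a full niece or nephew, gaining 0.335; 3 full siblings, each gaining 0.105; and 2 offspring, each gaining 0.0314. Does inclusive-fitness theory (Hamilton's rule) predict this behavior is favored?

No

Hamilton's rule: the trait is favored when the sum of r·B over every recipient exceeds the actor's cost C.
r to a full niece or nephew = 1/4 (full aunt/uncle↔niece/nephew: two paths of length 3 through the shared grandparent pair: r = 2·(1/2)^3 = 1/4).
r to a full sibling = 0.5 (full sibs share both parents — two paths of length 2: r = 2·(1/2)^2 = 1/2).
r to an offspring = 1/2 (one parent–offspring link: r = (1/2)^1 = 1/2).
Summing one r·B term per recipient: 1·0.25·0.335 + 3·0.5·0.105 + 2·0.5·0.0314 = 0.27265.
0.27265 < 0.45: the indirect benefit is less than the cost.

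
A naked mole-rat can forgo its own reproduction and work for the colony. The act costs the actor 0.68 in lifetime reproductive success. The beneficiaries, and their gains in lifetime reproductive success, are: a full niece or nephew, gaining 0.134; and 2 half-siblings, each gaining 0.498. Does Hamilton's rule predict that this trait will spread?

No

Hamilton's rule: the trait is favored when the sum of r·B over every recipient exceeds the actor's cost C.
r to a full niece or nephew = 0.25 (full aunt/uncle↔niece/nephew: two paths of length 3 through the shared grandparent pair: r = 2·(1/2)^3 = 1/4).
r to a half-sibling = 1/4 (half-sibs share one parent — one path of length 2: r = (1/2)^2 = 1/4).
Summing one r·B term per recipient: 1·0.25·0.134 + 2·0.25·0.498 = 0.2825.
0.2825 < 0.68: the indirect benefit is less than the cost.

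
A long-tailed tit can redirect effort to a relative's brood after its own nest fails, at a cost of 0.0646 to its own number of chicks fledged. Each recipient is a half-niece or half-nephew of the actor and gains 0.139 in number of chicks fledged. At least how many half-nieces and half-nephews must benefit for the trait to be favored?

4

r to a half-niece or half-nephew = 0.125 (half-aunt/uncle↔niece/nephew: one path of length 3: r = (1/2)^3 = 1/8).
Hamilton's rule: n·r·B > C  ⇒  n > C/(r·B) = 0.0646/(0.125·0.139) = 3.718.
The smallest integer exceeding 3.718 is 4.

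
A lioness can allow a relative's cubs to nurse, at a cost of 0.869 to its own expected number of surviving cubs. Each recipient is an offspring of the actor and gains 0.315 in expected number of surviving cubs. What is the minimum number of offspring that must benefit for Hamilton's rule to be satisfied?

r to an offspring = 0.5 (one parent–offspring link: r = (1/2)^1 = 1/2).
Hamilton's rule: n·r·B > C  ⇒  n > C/(r·B) = 0.869/(0.5·0.315) = 5.517.
The smallest integer exceeding 5.517 is 6.

6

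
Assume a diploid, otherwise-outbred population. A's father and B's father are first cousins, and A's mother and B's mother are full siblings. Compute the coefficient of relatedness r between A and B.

0.15625

With two independent routes of shared ancestry, r is the sum of the two contributions.
A and B are related in two ways: second cousins through their fathers (r = 1/32) and first cousins through their mothers (r = 1/8).
r = 1/32 + 1/8 = 5/32 = 0.15625.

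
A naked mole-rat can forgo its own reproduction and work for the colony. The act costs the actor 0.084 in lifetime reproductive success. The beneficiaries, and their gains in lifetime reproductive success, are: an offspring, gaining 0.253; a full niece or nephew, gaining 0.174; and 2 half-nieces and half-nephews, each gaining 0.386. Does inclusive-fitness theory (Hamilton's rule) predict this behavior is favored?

Hamilton's rule: the trait is favored when the sum of r·B over every recipient exceeds the actor's cost C.
r to an offspring = 1/2 (one parent–offspring link: r = (1/2)^1 = 1/2).
r to a full niece or nephew = 0.25 (full aunt/uncle↔niece/nephew: two paths of length 3 through the shared grandparent pair: r = 2·(1/2)^3 = 1/4).
r to a half-niece or half-nephew = 1/8 (half-aunt/uncle↔niece/nephew: one path of length 3: r = (1/2)^3 = 1/8).
Summing one r·B term per recipient: 1·0.5·0.253 + 1·0.25·0.174 + 2·0.125·0.386 = 0.2665.
0.2665 > 0.084: the indirect benefit exceeds the cost.

Yes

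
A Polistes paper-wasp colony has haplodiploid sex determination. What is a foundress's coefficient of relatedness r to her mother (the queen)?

0.5

One meiotic link between diploid queen and diploid daughter: r = 1/2.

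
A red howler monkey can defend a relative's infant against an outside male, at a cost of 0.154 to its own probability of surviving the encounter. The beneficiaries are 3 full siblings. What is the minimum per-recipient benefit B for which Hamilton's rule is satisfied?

r to a full sibling = 1/2 (full sibs share both parents — two paths of length 2: r = 2·(1/2)^2 = 1/2).
Hamilton's rule with n recipients of equal r: n·r·B > C, so B > C/(n·r) = 0.154/(3·0.5) = 0.1027.

0.1027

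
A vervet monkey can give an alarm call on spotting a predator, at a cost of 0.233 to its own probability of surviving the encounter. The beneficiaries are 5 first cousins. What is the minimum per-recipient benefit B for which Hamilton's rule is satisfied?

0.3728

r to a first cousin = 1/8 (first cousins share one grandparent pair — two paths of length 4: r = 2·(1/2)^4 = 1/8).
Hamilton's rule with n recipients of equal r: n·r·B > C, so B > C/(n·r) = 0.233/(5·0.125) = 0.3728.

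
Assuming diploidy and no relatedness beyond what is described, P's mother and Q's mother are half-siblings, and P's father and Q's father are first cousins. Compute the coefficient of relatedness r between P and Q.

0.09375

With two independent routes of shared ancestry, r is the sum of the two contributions.
P and Q are related in two ways: half first cousins through their mothers (r = 1/16) and second cousins through their fathers (r = 1/32).
r = 1/16 + 1/32 = 0.09375.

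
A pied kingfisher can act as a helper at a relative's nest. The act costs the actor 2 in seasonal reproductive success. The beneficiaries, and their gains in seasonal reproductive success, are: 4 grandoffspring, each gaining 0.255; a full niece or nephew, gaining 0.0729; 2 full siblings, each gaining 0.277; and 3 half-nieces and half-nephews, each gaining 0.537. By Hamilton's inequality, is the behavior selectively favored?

Hamilton's rule: the trait is favored when the sum of r·B over every recipient exceeds the actor's cost C.
r to a grandoffspring = 1/4 (two parent–offspring links: r = (1/2)^2 = 1/4).
r to a full niece or nephew = 1/4 (full aunt/uncle↔niece/nephew: two paths of length 3 through the shared grandparent pair: r = 2·(1/2)^3 = 1/4).
r to a full sibling = 1/2 (full sibs share both parents — two paths of length 2: r = 2·(1/2)^2 = 1/2).
r to a half-niece or half-nephew = 0.125 (half-aunt/uncle↔niece/nephew: one path of length 3: r = (1/2)^3 = 1/8).
Summing one r·B term per recipient: 4·0.25·0.255 + 1·0.25·0.0729 + 2·0.5·0.277 + 3·0.125·0.537 = 0.7516.
0.7516 < 2: the indirect benefit is less than the cost.

No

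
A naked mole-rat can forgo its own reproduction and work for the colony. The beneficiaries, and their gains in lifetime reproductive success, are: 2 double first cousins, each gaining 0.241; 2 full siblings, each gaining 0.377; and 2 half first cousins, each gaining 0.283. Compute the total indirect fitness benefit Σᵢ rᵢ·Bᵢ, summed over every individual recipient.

0.532875

r to a double first cousin = 1/4 (double first cousins share both grandparent pairs — four paths of length 4: r = 4·(1/2)^4 = 1/4).
r to a full sibling = 0.5 (full sibs share both parents — two paths of length 2: r = 2·(1/2)^2 = 1/2).
r to a half first cousin = 1/16 (half first cousins share one grandparent — one path of length 4: r = (1/2)^4 = 1/16).
Summing one r·B term per recipient: 2·0.25·0.241 + 2·0.5·0.377 + 2·0.0625·0.283 = 0.532875.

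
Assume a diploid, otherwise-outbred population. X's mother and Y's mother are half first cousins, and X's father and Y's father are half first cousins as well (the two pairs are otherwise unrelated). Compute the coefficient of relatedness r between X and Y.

Relatedness sums over independent paths through distinct common ancestors.
X and Y are related in two ways: half second cousins through their mothers (r = 1/64) and half second cousins through their fathers (r = 1/64).
r = 1/64 + 1/64 = 0.03125.

0.03125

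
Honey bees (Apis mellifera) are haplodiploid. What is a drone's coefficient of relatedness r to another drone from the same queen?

Haploid brothers each carry a random half of the queen's diploid genome, so on average they share half: r = 1/2.

0.5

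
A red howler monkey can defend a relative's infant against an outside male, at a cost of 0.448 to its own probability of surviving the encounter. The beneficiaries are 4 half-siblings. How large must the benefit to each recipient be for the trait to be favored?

r to a half-sibling = 0.25 (half-sibs share one parent — one path of length 2: r = (1/2)^2 = 1/4).
Hamilton's rule with n recipients of equal r: n·r·B > C, so B > C/(n·r) = 0.448/(4·0.25) = 0.448.

0.448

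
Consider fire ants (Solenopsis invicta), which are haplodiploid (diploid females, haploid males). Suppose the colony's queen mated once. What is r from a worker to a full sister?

0.75

Haplodiploid full sisters inherit their father's entire haploid genome identically (contributing 1/2) and on average half of their mother's contribution (1/2 · 1/2 = 1/4); r = 1/2 + 1/4 = 3/4.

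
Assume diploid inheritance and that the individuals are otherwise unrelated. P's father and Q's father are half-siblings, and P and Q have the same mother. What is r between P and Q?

0.3125

With two independent routes of shared ancestry, r is the sum of the two contributions.
P and Q are related in two ways: half first cousins through their fathers (r = 1/16) and half-sibs through their shared mother (r = 1/4).
r = 1/16 + 1/4 = 0.3125.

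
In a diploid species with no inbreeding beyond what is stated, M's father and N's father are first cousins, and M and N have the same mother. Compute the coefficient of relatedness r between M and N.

With two independent routes of shared ancestry, r is the sum of the two contributions.
M and N are related in two ways: second cousins through their fathers (r = 1/32) and half-sibs through their shared mother (r = 1/4).
r = 1/32 + 1/4 = 0.28125.

0.28125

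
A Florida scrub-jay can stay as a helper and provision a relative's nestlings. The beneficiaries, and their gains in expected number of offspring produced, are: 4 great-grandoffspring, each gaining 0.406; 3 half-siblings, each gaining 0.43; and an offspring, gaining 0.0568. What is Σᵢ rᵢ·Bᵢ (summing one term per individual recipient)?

r to a great-grandoffspring = 1/8 (three parent–offspring links: r = (1/2)^3 = 1/8).
r to a half-sibling = 0.25 (half-sibs share one parent — one path of length 2: r = (1/2)^2 = 1/4).
r to an offspring = 1/2 (one parent–offspring link: r = (1/2)^1 = 1/2).
Summing one r·B term per recipient: 4·0.125·0.406 + 3·0.25·0.43 + 1·0.5·0.0568 = 0.5539.

0.5539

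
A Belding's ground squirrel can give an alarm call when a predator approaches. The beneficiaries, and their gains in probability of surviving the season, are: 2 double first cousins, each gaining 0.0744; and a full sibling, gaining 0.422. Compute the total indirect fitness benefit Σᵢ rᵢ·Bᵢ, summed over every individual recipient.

0.2482

r to a double first cousin = 0.25 (double first cousins share both grandparent pairs — four paths of length 4: r = 4·(1/2)^4 = 1/4).
r to a full sibling = 0.5 (full sibs share both parents — two paths of length 2: r = 2·(1/2)^2 = 1/2).
Summing one r·B term per recipient: 2·0.25·0.0744 + 1·0.5·0.422 = 0.2482.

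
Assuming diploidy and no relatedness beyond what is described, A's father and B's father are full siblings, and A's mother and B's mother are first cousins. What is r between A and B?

With two independent routes of shared ancestry, r is the sum of the two contributions.
A and B are related in two ways: first cousins through their fathers (r = 1/8) and second cousins through their mothers (r = 1/32).
r = 1/8 + 1/32 = 0.15625.

0.15625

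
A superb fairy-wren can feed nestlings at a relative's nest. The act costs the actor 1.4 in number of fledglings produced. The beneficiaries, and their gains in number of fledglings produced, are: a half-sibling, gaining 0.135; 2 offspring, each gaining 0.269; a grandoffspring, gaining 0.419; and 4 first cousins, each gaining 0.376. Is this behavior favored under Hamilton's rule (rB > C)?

Hamilton's rule: the trait is favored when the sum of r·B over every recipient exceeds the actor's cost C.
r to a half-sibling = 0.25 (half-sibs share one parent — one path of length 2: r = (1/2)^2 = 1/4).
r to an offspring = 0.5 (one parent–offspring link: r = (1/2)^1 = 1/2).
r to a grandoffspring = 0.25 (two parent–offspring links: r = (1/2)^2 = 1/4).
r to a first cousin = 1/8 (first cousins share one grandparent pair — two paths of length 4: r = 2·(1/2)^4 = 1/8).
Summing one r·B term per recipient: 1·0.25·0.135 + 2·0.5·0.269 + 1·0.25·0.419 + 4·0.125·0.376 = 0.5955.
0.5955 < 1.4: the indirect benefit is less than the cost.

No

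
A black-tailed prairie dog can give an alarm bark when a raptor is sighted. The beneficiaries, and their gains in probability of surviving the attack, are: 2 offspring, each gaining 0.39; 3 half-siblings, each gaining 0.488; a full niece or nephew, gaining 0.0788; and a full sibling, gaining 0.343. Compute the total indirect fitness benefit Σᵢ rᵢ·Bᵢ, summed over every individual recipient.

r to an offspring = 0.5 (one parent–offspring link: r = (1/2)^1 = 1/2).
r to a half-sibling = 1/4 (half-sibs share one parent — one path of length 2: r = (1/2)^2 = 1/4).
r to a full niece or nephew = 0.25 (full aunt/uncle↔niece/nephew: two paths of length 3 through the shared grandparent pair: r = 2·(1/2)^3 = 1/4).
r to a full sibling = 1/2 (full sibs share both parents — two paths of length 2: r = 2·(1/2)^2 = 1/2).
Summing one r·B term per recipient: 2·0.5·0.39 + 3·0.25·0.488 + 1·0.25·0.0788 + 1·0.5·0.343 = 0.9472.

0.9472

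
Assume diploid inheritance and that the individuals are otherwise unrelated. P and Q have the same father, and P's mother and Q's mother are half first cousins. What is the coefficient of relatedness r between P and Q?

0.265625

With two independent routes of shared ancestry, r is the sum of the two contributions.
P and Q are related in two ways: half-sibs through their shared father (r = 1/4) and half second cousins through their mothers (r = 1/64).
r = 1/4 + 1/64 = 17/64 = 0.265625.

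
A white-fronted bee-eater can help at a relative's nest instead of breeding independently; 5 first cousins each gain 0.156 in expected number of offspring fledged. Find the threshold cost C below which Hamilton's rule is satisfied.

r to a first cousin = 0.125 (first cousins share one grandparent pair — two paths of length 4: r = 2·(1/2)^4 = 1/8).
Hamilton's rule: n·r·B > C, so the trait is favored while C < n·r·B = 5·0.125·0.156 = 0.0975.

0.0975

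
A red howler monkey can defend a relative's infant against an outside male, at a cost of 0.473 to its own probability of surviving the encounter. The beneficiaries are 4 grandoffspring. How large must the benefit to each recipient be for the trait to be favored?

r to a grandoffspring = 1/4 (two parent–offspring links: r = (1/2)^2 = 1/4).
Hamilton's rule with n recipients of equal r: n·r·B > C, so B > C/(n·r) = 0.473/(4·0.25) = 0.473.

0.473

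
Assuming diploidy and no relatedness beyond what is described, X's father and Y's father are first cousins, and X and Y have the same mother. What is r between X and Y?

0.28125

Relatedness sums over independent paths through distinct common ancestors.
X and Y are related in two ways: second cousins through their fathers (r = 1/32) and half-sibs through their shared mother (r = 1/4).
r = 1/32 + 1/4 = 0.28125.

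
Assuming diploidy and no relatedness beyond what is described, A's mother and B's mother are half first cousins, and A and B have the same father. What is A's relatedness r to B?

With two independent routes of shared ancestry, r is the sum of the two contributions.
A and B are related in two ways: half second cousins through their mothers (r = 1/64) and half-sibs through their shared father (r = 1/4).
r = 1/64 + 1/4 = 0.265625.

0.265625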